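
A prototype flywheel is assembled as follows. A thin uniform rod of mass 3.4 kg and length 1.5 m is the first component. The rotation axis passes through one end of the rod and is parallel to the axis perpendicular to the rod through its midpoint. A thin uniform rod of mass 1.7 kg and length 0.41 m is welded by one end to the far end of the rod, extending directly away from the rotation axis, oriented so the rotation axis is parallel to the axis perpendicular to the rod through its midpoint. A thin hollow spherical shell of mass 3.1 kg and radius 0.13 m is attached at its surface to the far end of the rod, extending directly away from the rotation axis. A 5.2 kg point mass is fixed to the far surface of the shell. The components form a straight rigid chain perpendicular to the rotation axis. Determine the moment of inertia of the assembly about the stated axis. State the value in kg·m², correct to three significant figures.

44.9

Thin rod: I_cm = (1/12)ML² = (1/12)(3.4)(1.5)² = 0.6375 kg·m²; centre at d = 0.75 m, so the parallel axis theorem gives I = 0.6375 + (3.4)(0.75)² = 2.55 kg·m².
Thin rod: I_cm = (1/12)ML² = (1/12)(1.7)(0.41)² = 0.023814 kg·m²; centre at d = 0.75 + 0.75 + 0.205 = 1.705 m, so the parallel axis theorem gives I = 0.023814 + (1.7)(1.705)² = 4.9658 kg·m².
Spherical shell: I_cm = (2/3)MR² = (2/3)(3.1)(0.13)² = 0.034927 kg·m²; centre at d = 0.75 + 0.75 + 0.205 + 0.205 + 0.13 = 2.04 m, so the parallel axis theorem gives I = 0.034927 + (3.1)(2.04)² = 12.936 kg·m².
Point mass: I_cm = 0; centre at d = 0.75 + 0.75 + 0.205 + 0.205 + 0.13 + 0.13 = 2.17 m, so the parallel axis theorem gives I = 0 + (5.2)(2.17)² = 24.486 kg·m².
Total I = 2.55 + 4.9658 + 12.936 + 24.486 = 44.938 kg·m².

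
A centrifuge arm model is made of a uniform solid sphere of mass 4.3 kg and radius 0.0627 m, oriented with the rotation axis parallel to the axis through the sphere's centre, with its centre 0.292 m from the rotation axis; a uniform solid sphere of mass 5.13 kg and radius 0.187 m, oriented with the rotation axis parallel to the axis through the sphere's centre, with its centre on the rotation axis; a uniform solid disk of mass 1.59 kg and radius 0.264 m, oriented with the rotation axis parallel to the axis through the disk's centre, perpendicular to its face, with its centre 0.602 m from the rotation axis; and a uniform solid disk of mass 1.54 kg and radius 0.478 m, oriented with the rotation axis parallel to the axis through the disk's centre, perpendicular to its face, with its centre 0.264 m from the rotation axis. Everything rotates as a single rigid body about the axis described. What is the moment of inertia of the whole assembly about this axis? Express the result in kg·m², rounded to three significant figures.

Solid sphere: I_cm = (2/5)MR² = (2/5)(4.3)(0.0627)² = 0.0067618 kg·m²; centre at d = 0.292 m, so the parallel axis theorem gives I = 0.0067618 + (4.3)(0.292)² = 0.3734 kg·m².
Solid sphere: I_cm = (2/5)MR² = (2/5)(5.13)(0.187)² = 0.071756 kg·m²; axis through the centre, so I = 0.071756 kg·m².
Solid disk: I_cm = (1/2)MR² = (1/2)(1.59)(0.264)² = 0.055408 kg·m²; centre at d = 0.602 m, so the parallel axis theorem gives I = 0.055408 + (1.59)(0.602)² = 0.63163 kg·m².
Solid disk: I_cm = (1/2)MR² = (1/2)(1.54)(0.478)² = 0.17593 kg·m²; centre at d = 0.264 m, so the parallel axis theorem gives I = 0.17593 + (1.54)(0.264)² = 0.28326 kg·m².
Total I = 0.3734 + 0.071756 + 0.63163 + 0.28326 = 1.36 kg·m².

1.36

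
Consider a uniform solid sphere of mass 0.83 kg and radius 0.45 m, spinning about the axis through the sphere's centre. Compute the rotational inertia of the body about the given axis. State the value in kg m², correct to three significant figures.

0.0672

I_cm = (2/5)MR² = (2/5)(0.83)(0.45)² = 0.06723 kg m²; axis through the centre, so I = 0.06723 kg m².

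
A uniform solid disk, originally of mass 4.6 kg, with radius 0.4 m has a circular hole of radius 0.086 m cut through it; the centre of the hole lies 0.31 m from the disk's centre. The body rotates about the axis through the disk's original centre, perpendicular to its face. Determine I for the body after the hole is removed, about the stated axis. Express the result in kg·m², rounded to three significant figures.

0.347

Unpierced body about its centre: I₀ = (1/2)MR² = (1/2)(4.6)(0.4)² = 0.368 kg·m².
The removed disk has mass m = M·(r/R)² = (4.6)(0.086/0.4)² = 0.21263 kg (same uniform areal density).
Its moment of inertia about the rotation axis (parallel-axis theorem): I_hole = (1/2)mr² + md² = (1/2)(0.21263)(0.086)² + (0.21263)(0.31)² = 0.021221 kg·m².
Treating the hole as negative mass, I = I₀ − I_hole = 0.368 − 0.021221 = 0.34678 kg·m².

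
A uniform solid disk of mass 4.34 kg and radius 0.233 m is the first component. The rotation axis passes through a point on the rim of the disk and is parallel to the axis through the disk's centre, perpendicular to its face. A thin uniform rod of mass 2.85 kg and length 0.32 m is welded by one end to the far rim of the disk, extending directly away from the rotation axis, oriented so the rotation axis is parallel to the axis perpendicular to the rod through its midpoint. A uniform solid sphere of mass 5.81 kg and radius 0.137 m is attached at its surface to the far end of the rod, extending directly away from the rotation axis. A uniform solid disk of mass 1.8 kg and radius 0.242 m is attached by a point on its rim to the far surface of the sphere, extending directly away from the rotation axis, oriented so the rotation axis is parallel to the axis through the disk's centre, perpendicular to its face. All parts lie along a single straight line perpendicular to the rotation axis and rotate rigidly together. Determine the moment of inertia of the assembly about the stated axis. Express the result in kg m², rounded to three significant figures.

Solid disk: I_cm = (1/2)MR² = (1/2)(4.34)(0.233)² = 0.11781 kg m²; centre at d = 0.233 m, so the parallel axis theorem gives I = 0.11781 + (4.34)(0.233)² = 0.35342 kg m².
Thin rod: I_cm = (1/12)ML² = (1/12)(2.85)(0.32)² = 0.02432 kg m²; centre at d = 0.233 + 0.233 + 0.16 = 0.626 m, so the parallel axis theorem gives I = 0.02432 + (2.85)(0.626)² = 1.1412 kg m².
Solid sphere: I_cm = (2/5)MR² = (2/5)(5.81)(0.137)² = 0.043619 kg m²; centre at d = 0.233 + 0.233 + 0.16 + 0.16 + 0.137 = 0.923 m, so the parallel axis theorem gives I = 0.043619 + (5.81)(0.923)² = 4.9933 kg m².
Solid disk: I_cm = (1/2)MR² = (1/2)(1.8)(0.242)² = 0.052708 kg m²; centre at d = 0.233 + 0.233 + 0.16 + 0.16 + 0.137 + 0.137 + 0.242 = 1.302 m, so the parallel axis theorem gives I = 0.052708 + (1.8)(1.302)² = 3.1041 kg m².
Total I = 0.35342 + 1.1412 + 4.9933 + 3.1041 = 9.592 kg m².

9.59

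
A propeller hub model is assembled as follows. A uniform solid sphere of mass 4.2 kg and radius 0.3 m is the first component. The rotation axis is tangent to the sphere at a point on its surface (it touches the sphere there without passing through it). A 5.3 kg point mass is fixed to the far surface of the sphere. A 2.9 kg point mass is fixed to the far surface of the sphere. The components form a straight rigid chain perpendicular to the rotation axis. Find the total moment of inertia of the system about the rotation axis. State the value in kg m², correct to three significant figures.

Solid sphere: I_cm = (2/5)MR² = (2/5)(4.2)(0.3)² = 0.1512 kg m²; centre at d = 0.3 m, so I = I_cm + Md² gives I = 0.1512 + (4.2)(0.3)² = 0.5292 kg m².
Point mass: I_cm = 0; centre at d = 0.3 + 0.3 = 0.6 m, so I = I_cm + Md² gives I = 0 + (5.3)(0.6)² = 1.908 kg m².
Point mass: I_cm = 0; centre at d = 0.3 + 0.3 = 0.6 m, so I = I_cm + Md² gives I = 0 + (2.9)(0.6)² = 1.044 kg m².
Total I = 0.5292 + 1.908 + 1.044 = 3.4812 kg m².

3.48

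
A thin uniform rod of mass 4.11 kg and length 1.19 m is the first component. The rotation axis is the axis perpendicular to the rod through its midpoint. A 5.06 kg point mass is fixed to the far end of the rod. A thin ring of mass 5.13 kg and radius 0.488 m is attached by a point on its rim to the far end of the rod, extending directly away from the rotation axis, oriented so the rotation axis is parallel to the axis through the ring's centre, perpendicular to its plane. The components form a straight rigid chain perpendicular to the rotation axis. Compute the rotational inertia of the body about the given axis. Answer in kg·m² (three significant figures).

9.51

Thin rod: I_cm = (1/12)ML² = (1/12)(4.11)(1.19)² = 0.48501 kg·m²; axis through the centre, so I = 0.48501 kg·m².
Point mass: I_cm = 0; centre at d = 0.595 m, so the parallel axis theorem gives I = 0 + (5.06)(0.595)² = 1.7914 kg·m².
Thin ring: I_cm = MR² = (5.13)(0.488)² = 1.2217 kg·m²; centre at d = 0.595 + 0.488 = 1.083 m, so the parallel axis theorem gives I = 1.2217 + (5.13)(1.083)² = 7.2386 kg·m².
Total I = 0.48501 + 1.7914 + 7.2386 = 9.515 kg·m².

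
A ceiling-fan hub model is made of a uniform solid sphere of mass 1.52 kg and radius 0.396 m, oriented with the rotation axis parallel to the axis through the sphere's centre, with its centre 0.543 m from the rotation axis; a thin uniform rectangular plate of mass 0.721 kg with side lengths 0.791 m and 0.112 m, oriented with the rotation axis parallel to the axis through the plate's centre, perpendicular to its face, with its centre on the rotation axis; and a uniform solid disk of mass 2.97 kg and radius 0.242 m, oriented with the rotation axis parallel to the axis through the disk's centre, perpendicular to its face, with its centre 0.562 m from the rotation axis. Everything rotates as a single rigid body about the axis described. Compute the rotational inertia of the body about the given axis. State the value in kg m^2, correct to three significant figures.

1.61

Solid sphere: I_cm = (2/5)MR² = (2/5)(1.52)(0.396)² = 0.095344 kg m^2; centre at d = 0.543 m, so I = I_cm + Md² gives I = 0.095344 + (1.52)(0.543)² = 0.54351 kg m^2.
Rectangular plate: I_cm = (1/12)M(a²+b²) = (1/12)(0.721)[(0.791)² + (0.112)²] = 0.038347 kg m^2; axis through the centre, so I = 0.038347 kg m^2.
Solid disk: I_cm = (1/2)MR² = (1/2)(2.97)(0.242)² = 0.086968 kg m^2; centre at d = 0.562 m, so I = I_cm + Md² gives I = 0.086968 + (2.97)(0.562)² = 1.025 kg m^2.
Total I = 0.54351 + 0.038347 + 1.025 = 1.6069 kg m^2.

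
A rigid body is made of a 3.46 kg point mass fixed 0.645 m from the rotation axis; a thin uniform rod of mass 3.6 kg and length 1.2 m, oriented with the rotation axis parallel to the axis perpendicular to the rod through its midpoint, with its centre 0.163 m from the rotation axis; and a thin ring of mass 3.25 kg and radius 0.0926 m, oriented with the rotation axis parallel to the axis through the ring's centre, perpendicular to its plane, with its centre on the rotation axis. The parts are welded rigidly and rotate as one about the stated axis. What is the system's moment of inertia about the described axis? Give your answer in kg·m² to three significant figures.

1.99

Point mass: I_cm = 0; centre at d = 0.645 m, so the parallel axis theorem gives I = 0 + (3.46)(0.645)² = 1.4394 kg·m².
Thin rod: I_cm = (1/12)ML² = (1/12)(3.6)(1.2)² = 0.432 kg·m²; centre at d = 0.163 m, so the parallel axis theorem gives I = 0.432 + (3.6)(0.163)² = 0.52765 kg·m².
Thin ring: I_cm = MR² = (3.25)(0.0926)² = 0.027868 kg·m²; axis through the centre, so I = 0.027868 kg·m².
Total I = 1.4394 + 0.52765 + 0.027868 = 1.995 kg·m².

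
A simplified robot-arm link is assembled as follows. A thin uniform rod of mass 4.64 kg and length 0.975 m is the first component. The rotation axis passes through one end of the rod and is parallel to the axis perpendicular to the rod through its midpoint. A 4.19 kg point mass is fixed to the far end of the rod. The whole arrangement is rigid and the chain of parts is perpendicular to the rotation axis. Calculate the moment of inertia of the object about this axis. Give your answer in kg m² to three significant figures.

Thin rod: I_cm = (1/12)ML² = (1/12)(4.64)(0.975)² = 0.36757 kg m²; centre at d = 0.4875 m, so I = I_cm + Md² gives I = 0.36757 + (4.64)(0.4875)² = 1.4703 kg m².
Point mass: I_cm = 0; centre at d = 0.4875 + 0.4875 = 0.975 m, so I = I_cm + Md² gives I = 0 + (4.19)(0.975)² = 3.9831 kg m².
Total I = 1.4703 + 3.9831 = 5.4534 kg m².

5.45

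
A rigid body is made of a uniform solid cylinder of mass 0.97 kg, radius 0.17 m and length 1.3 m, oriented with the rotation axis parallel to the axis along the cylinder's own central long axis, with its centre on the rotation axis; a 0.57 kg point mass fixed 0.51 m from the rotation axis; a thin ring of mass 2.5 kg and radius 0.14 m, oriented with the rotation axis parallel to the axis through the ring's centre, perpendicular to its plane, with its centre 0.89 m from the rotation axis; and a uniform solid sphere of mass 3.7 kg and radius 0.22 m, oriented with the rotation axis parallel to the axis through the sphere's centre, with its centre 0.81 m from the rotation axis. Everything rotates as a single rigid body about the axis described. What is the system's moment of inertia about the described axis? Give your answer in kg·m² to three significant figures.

4.69

Solid cylinder: I_cm = (1/2)MR² = (1/2)(0.97)(0.17)² = 0.014017 kg·m²; axis through the centre, so I = 0.014017 kg·m².
Point mass: I_cm = 0; centre at d = 0.51 m, so I = I_cm + Md² gives I = 0 + (0.57)(0.51)² = 0.14826 kg·m².
Thin ring: I_cm = MR² = (2.5)(0.14)² = 0.049 kg·m²; centre at d = 0.89 m, so I = I_cm + Md² gives I = 0.049 + (2.5)(0.89)² = 2.0293 kg·m².
Solid sphere: I_cm = (2/5)MR² = (2/5)(3.7)(0.22)² = 0.071632 kg·m²; centre at d = 0.81 m, so I = I_cm + Md² gives I = 0.071632 + (3.7)(0.81)² = 2.4992 kg·m².
Total I = 0.014017 + 0.14826 + 2.0293 + 2.4992 = 4.6907 kg·m².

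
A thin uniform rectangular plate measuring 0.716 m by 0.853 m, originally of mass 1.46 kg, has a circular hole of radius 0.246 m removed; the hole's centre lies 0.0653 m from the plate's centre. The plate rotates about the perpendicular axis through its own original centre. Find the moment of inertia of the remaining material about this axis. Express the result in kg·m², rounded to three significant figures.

Unpierced body about its centre: I₀ = (1/12)M(a²+b²) = (1/12)(1.46)[(0.716)² + (0.853)²] = 0.1509 kg·m².
The removed disk has mass m = M·πr²/(ab) = (1.46)·π(0.246)²/(0.716·0.853) = 0.45448 kg (same uniform areal density).
Its moment of inertia about the rotation axis (parallel-axis theorem): I_hole = (1/2)mr² + md² = (1/2)(0.45448)(0.246)² + (0.45448)(0.0653)² = 0.015689 kg·m².
Treating the hole as negative mass, I = I₀ − I_hole = 0.1509 − 0.015689 = 0.13521 kg·m².

0.135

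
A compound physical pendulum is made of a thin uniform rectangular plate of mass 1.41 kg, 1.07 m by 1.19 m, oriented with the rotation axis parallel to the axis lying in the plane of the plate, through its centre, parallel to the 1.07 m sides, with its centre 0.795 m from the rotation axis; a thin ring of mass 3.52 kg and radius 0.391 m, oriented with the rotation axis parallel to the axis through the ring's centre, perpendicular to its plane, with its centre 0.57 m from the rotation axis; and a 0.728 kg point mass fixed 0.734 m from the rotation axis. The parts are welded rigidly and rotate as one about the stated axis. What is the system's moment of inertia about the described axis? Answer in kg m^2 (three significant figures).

3.13

Rectangular plate: I_cm = (1/12)Mb² = (1/12)(1.41)(1.19)² = 0.16639 kg m^2; centre at d = 0.795 m, so I = I_cm + Md² gives I = 0.16639 + (1.41)(0.795)² = 1.0575 kg m^2.
Thin ring: I_cm = MR² = (3.52)(0.391)² = 0.53814 kg m^2; centre at d = 0.57 m, so I = I_cm + Md² gives I = 0.53814 + (3.52)(0.57)² = 1.6818 kg m^2.
Point mass: I_cm = 0; centre at d = 0.734 m, so I = I_cm + Md² gives I = 0 + (0.728)(0.734)² = 0.39221 kg m^2.
Total I = 1.0575 + 1.6818 + 0.39221 = 3.1316 kg m^2.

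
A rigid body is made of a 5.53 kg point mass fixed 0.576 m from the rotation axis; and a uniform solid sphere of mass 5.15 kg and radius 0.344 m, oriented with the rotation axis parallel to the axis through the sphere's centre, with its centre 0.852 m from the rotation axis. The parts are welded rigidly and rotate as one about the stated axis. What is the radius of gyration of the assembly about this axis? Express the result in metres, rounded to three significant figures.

0.738

Point mass: I_cm = 0; centre at d = 0.576 m, so the parallel axis theorem gives I = 0 + (5.53)(0.576)² = 1.8347 kg m².
Solid sphere: I_cm = (2/5)MR² = (2/5)(5.15)(0.344)² = 0.24377 kg m²; centre at d = 0.852 m, so the parallel axis theorem gives I = 0.24377 + (5.15)(0.852)² = 3.9822 kg m².
Total I = 5.8169 kg m²; total mass M = 10.68 kg.
k = √(I/M) = √(5.8169/10.68) = 0.73801 m.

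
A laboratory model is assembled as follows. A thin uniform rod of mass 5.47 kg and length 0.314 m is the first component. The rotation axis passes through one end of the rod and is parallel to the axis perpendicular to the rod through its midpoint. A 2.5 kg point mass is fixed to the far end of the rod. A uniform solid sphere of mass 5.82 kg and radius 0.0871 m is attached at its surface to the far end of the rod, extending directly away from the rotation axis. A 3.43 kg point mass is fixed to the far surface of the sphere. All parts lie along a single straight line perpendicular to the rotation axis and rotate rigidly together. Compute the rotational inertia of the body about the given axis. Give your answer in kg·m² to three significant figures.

2.20

Thin rod: I_cm = (1/12)ML² = (1/12)(5.47)(0.314)² = 0.044943 kg·m²; centre at d = 0.157 m, so I = I_cm + Md² gives I = 0.044943 + (5.47)(0.157)² = 0.17977 kg·m².
Point mass: I_cm = 0; centre at d = 0.157 + 0.157 = 0.314 m, so I = I_cm + Md² gives I = 0 + (2.5)(0.314)² = 0.24649 kg·m².
Solid sphere: I_cm = (2/5)MR² = (2/5)(5.82)(0.0871)² = 0.017661 kg·m²; centre at d = 0.157 + 0.157 + 0.0871 = 0.4011 m, so I = I_cm + Md² gives I = 0.017661 + (5.82)(0.4011)² = 0.95399 kg·m².
Point mass: I_cm = 0; centre at d = 0.157 + 0.157 + 0.0871 + 0.0871 = 0.4882 m, so I = I_cm + Md² gives I = 0 + (3.43)(0.4882)² = 0.8175 kg·m².
Total I = 0.17977 + 0.24649 + 0.95399 + 0.8175 = 2.1978 kg·m².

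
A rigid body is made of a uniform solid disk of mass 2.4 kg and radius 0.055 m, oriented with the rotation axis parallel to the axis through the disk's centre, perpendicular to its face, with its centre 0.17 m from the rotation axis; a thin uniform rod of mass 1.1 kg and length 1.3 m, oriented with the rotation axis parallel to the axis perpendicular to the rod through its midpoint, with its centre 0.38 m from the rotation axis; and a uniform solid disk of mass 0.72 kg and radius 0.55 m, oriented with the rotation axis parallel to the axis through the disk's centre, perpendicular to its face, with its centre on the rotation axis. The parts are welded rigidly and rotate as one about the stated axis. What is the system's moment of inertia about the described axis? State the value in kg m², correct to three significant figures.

0.496

Solid disk: I_cm = (1/2)MR² = (1/2)(2.4)(0.055)² = 0.00363 kg m²; centre at d = 0.17 m, so the parallel axis theorem gives I = 0.00363 + (2.4)(0.17)² = 0.07299 kg m².
Thin rod: I_cm = (1/12)ML² = (1/12)(1.1)(1.3)² = 0.15492 kg m²; centre at d = 0.38 m, so the parallel axis theorem gives I = 0.15492 + (1.1)(0.38)² = 0.31376 kg m².
Solid disk: I_cm = (1/2)MR² = (1/2)(0.72)(0.55)² = 0.1089 kg m²; axis through the centre, so I = 0.1089 kg m².
Total I = 0.07299 + 0.31376 + 0.1089 = 0.49565 kg m².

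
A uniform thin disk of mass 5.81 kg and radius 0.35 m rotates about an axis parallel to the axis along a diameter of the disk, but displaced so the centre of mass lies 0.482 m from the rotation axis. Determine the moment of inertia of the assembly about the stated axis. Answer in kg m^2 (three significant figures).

I_cm = (1/4)MR² = (1/4)(5.81)(0.35)² = 0.17793 kg m^2; centre at d = 0.482 m, so I = I_cm + Md² gives I = 0.17793 + (5.81)(0.482)² = 1.5277 kg m^2.

1.53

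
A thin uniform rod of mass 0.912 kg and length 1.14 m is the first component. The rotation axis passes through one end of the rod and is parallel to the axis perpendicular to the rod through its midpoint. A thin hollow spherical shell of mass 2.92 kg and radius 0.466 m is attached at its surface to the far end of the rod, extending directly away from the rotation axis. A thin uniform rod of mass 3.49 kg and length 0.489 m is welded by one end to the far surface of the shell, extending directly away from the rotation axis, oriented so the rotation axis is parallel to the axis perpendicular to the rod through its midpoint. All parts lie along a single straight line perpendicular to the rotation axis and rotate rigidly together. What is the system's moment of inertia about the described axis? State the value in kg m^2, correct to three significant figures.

Thin rod: I_cm = (1/12)ML² = (1/12)(0.912)(1.14)² = 0.09877 kg m^2; centre at d = 0.57 m, so the parallel axis theorem gives I = 0.09877 + (0.912)(0.57)² = 0.39508 kg m^2.
Spherical shell: I_cm = (2/3)MR² = (2/3)(2.92)(0.466)² = 0.42273 kg m^2; centre at d = 0.57 + 0.57 + 0.466 = 1.606 m, so the parallel axis theorem gives I = 0.42273 + (2.92)(1.606)² = 7.9541 kg m^2.
Thin rod: I_cm = (1/12)ML² = (1/12)(3.49)(0.489)² = 0.069544 kg m^2; centre at d = 0.57 + 0.57 + 0.466 + 0.466 + 0.2445 = 2.3165 m, so the parallel axis theorem gives I = 0.069544 + (3.49)(2.3165)² = 18.797 kg m^2.
Total I = 0.39508 + 7.9541 + 18.797 = 27.147 kg m^2.

27.1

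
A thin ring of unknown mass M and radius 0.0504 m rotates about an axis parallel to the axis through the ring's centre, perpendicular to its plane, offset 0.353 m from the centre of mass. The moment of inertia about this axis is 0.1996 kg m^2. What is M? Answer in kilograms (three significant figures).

I = I_cm + Md² = MR² + Md² = M·[1·(0.0504)² + (0.353)²] = M·0.12715.
So M = 0.1996 / 0.12715 = 1.5698 kg.

1.57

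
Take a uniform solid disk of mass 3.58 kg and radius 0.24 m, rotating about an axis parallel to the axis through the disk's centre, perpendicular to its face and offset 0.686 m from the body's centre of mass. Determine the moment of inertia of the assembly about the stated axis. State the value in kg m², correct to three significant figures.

1.79

I_cm = (1/2)MR² = (1/2)(3.58)(0.24)² = 0.1031 kg m²; centre at d = 0.686 m, so the parallel axis theorem gives I = 0.1031 + (3.58)(0.686)² = 1.7878 kg m².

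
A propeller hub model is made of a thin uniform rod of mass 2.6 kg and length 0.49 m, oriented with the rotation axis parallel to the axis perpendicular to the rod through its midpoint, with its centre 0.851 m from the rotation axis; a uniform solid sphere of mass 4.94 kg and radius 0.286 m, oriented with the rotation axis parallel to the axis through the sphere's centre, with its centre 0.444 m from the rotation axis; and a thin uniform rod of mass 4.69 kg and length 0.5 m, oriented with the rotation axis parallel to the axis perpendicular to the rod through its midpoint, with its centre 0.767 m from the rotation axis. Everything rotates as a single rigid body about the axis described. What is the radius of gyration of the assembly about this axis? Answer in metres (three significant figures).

Thin rod: I_cm = (1/12)ML² = (1/12)(2.6)(0.49)² = 0.052022 kg m^2; centre at d = 0.851 m, so the parallel axis theorem gives I = 0.052022 + (2.6)(0.851)² = 1.9349 kg m^2.
Solid sphere: I_cm = (2/5)MR² = (2/5)(4.94)(0.286)² = 0.16163 kg m^2; centre at d = 0.444 m, so the parallel axis theorem gives I = 0.16163 + (4.94)(0.444)² = 1.1355 kg m^2.
Thin rod: I_cm = (1/12)ML² = (1/12)(4.69)(0.5)² = 0.097708 kg m^2; centre at d = 0.767 m, so the parallel axis theorem gives I = 0.097708 + (4.69)(0.767)² = 2.8568 kg m^2.
Total I = 5.9272 kg m^2; total mass M = 12.23 kg.
k = √(I/M) = √(5.9272/12.23) = 0.69616 m.

0.696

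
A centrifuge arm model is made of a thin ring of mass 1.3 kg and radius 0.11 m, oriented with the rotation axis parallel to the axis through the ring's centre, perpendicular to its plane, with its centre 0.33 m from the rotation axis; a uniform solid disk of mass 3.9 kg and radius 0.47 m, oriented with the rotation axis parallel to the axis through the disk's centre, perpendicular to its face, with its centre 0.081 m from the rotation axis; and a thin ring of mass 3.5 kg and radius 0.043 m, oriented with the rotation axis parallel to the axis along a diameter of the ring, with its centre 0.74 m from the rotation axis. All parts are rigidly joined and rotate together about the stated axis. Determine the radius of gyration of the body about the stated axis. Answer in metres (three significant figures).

Thin ring: I_cm = MR² = (1.3)(0.11)² = 0.01573 kg m²; centre at d = 0.33 m, so the parallel axis theorem gives I = 0.01573 + (1.3)(0.33)² = 0.1573 kg m².
Solid disk: I_cm = (1/2)MR² = (1/2)(3.9)(0.47)² = 0.43075 kg m²; centre at d = 0.081 m, so the parallel axis theorem gives I = 0.43075 + (3.9)(0.081)² = 0.45634 kg m².
Thin ring: I_cm = (1/2)MR² = (1/2)(3.5)(0.043)² = 0.0032357 kg m²; centre at d = 0.74 m, so the parallel axis theorem gives I = 0.0032357 + (3.5)(0.74)² = 1.9198 kg m².
Total I = 2.5335 kg m²; total mass M = 8.7 kg.
k = √(I/M) = √(2.5335/8.7) = 0.53963 m.

0.540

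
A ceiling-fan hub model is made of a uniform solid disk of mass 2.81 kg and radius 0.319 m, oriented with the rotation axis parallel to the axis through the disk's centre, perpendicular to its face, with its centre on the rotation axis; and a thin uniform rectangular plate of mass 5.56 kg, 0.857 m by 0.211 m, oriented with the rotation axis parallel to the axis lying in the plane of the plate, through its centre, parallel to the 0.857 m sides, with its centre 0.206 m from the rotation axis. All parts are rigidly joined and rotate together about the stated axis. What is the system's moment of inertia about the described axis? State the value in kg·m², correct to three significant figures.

0.400

Solid disk: I_cm = (1/2)MR² = (1/2)(2.81)(0.319)² = 0.14297 kg·m²; axis through the centre, so I = 0.14297 kg·m².
Rectangular plate: I_cm = (1/12)Mb² = (1/12)(5.56)(0.211)² = 0.020628 kg·m²; centre at d = 0.206 m, so the parallel axis theorem gives I = 0.020628 + (5.56)(0.206)² = 0.25657 kg·m².
Total I = 0.14297 + 0.25657 = 0.39955 kg·m².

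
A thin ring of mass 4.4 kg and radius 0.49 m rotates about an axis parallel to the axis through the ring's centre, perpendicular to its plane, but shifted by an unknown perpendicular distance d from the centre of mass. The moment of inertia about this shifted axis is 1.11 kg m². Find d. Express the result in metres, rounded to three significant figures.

0.110

About the centre-of-mass axis, I_cm = MR² = (4.4)(0.49)² = 1.0564 kg m².
Parallel axis theorem: I = I_cm + Md², so Md² = 1.11 − 1.0564 = 0.05356 kg m².
d = √(0.05356 / 4.4) = 0.11033 m.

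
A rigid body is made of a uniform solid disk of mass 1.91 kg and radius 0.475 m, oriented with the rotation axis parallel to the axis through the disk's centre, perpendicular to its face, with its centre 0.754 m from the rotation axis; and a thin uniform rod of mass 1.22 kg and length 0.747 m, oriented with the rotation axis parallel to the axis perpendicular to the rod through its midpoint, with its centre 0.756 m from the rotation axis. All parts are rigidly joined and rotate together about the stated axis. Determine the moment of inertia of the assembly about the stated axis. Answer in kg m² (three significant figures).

Solid disk: I_cm = (1/2)MR² = (1/2)(1.91)(0.475)² = 0.21547 kg m²; centre at d = 0.754 m, so the parallel axis theorem gives I = 0.21547 + (1.91)(0.754)² = 1.3013 kg m².
Thin rod: I_cm = (1/12)ML² = (1/12)(1.22)(0.747)² = 0.056731 kg m²; centre at d = 0.756 m, so the parallel axis theorem gives I = 0.056731 + (1.22)(0.756)² = 0.754 kg m².
Total I = 1.3013 + 0.754 = 2.0553 kg m².

2.06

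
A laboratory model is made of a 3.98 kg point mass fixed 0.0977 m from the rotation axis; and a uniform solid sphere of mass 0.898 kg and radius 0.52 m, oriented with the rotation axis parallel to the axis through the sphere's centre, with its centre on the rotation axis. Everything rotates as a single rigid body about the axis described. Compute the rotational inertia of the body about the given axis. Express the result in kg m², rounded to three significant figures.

0.135

Point mass: I_cm = 0; centre at d = 0.0977 m, so I = I_cm + Md² gives I = 0 + (3.98)(0.0977)² = 0.03799 kg m².
Solid sphere: I_cm = (2/5)MR² = (2/5)(0.898)(0.52)² = 0.097128 kg m²; axis through the centre, so I = 0.097128 kg m².
Total I = 0.03799 + 0.097128 = 0.13512 kg m².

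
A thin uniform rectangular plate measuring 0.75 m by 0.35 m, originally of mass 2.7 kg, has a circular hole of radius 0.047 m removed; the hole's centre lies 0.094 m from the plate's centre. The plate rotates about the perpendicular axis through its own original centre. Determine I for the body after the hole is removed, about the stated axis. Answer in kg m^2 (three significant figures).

0.153

Unpierced body about its centre: I₀ = (1/12)M(a²+b²) = (1/12)(2.7)[(0.75)² + (0.35)²] = 0.15412 kg m^2.
The removed disk has mass m = M·πr²/(ab) = (2.7)·π(0.047)²/(0.75·0.35) = 0.071381 kg (same uniform areal density).
Its moment of inertia about the rotation axis (parallel-axis theorem): I_hole = (1/2)mr² + md² = (1/2)(0.071381)(0.047)² + (0.071381)(0.094)² = 0.00070956 kg m^2.
Treating the hole as negative mass, I = I₀ − I_hole = 0.15412 − 0.00070956 = 0.15342 kg m^2.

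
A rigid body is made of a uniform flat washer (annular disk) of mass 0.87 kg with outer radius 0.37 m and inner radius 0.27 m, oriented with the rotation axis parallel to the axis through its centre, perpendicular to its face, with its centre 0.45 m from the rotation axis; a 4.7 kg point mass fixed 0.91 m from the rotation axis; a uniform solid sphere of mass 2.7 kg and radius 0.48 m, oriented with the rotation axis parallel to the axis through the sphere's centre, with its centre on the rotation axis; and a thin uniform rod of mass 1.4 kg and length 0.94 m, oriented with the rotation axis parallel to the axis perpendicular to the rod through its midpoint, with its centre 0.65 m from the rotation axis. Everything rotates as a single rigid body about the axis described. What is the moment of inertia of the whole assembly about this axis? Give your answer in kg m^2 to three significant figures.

5.10

Annular disk: I_cm = (1/2)M(R²+r²) = (1/2)(0.87)[(0.37)² + (0.27)²] = 0.091263 kg m^2; centre at d = 0.45 m, so the parallel axis theorem gives I = 0.091263 + (0.87)(0.45)² = 0.26744 kg m^2.
Point mass: I_cm = 0; centre at d = 0.91 m, so the parallel axis theorem gives I = 0 + (4.7)(0.91)² = 3.8921 kg m^2.
Solid sphere: I_cm = (2/5)MR² = (2/5)(2.7)(0.48)² = 0.24883 kg m^2; axis through the centre, so I = 0.24883 kg m^2.
Thin rod: I_cm = (1/12)ML² = (1/12)(1.4)(0.94)² = 0.10309 kg m^2; centre at d = 0.65 m, so the parallel axis theorem gives I = 0.10309 + (1.4)(0.65)² = 0.69459 kg m^2.
Total I = 0.26744 + 3.8921 + 0.24883 + 0.69459 = 5.1029 kg m^2.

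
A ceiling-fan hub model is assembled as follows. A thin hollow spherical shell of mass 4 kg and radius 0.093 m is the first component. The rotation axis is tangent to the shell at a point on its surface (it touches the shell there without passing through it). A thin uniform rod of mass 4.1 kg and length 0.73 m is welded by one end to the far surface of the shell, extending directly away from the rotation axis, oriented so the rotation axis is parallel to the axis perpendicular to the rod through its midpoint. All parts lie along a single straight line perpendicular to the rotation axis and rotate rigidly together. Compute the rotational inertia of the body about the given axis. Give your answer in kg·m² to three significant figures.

Spherical shell: I_cm = (2/3)MR² = (2/3)(4)(0.093)² = 0.023064 kg·m²; centre at d = 0.093 m, so I = I_cm + Md² gives I = 0.023064 + (4)(0.093)² = 0.05766 kg·m².
Thin rod: I_cm = (1/12)ML² = (1/12)(4.1)(0.73)² = 0.18207 kg·m²; centre at d = 0.093 + 0.093 + 0.365 = 0.551 m, so I = I_cm + Md² gives I = 0.18207 + (4.1)(0.551)² = 1.4268 kg·m².
Total I = 0.05766 + 1.4268 = 1.4845 kg·m².

1.48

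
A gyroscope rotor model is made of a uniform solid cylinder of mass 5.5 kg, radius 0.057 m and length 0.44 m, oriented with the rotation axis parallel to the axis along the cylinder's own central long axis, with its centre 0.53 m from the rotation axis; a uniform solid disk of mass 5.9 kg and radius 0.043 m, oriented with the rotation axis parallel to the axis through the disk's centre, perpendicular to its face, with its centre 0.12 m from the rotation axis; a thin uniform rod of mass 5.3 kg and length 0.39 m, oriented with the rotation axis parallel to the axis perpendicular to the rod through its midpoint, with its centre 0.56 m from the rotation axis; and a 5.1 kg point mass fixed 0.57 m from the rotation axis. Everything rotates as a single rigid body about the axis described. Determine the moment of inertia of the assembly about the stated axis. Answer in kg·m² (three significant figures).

Solid cylinder: I_cm = (1/2)MR² = (1/2)(5.5)(0.057)² = 0.0089347 kg·m²; centre at d = 0.53 m, so I = I_cm + Md² gives I = 0.0089347 + (5.5)(0.53)² = 1.5539 kg·m².
Solid disk: I_cm = (1/2)MR² = (1/2)(5.9)(0.043)² = 0.0054545 kg·m²; centre at d = 0.12 m, so I = I_cm + Md² gives I = 0.0054545 + (5.9)(0.12)² = 0.090415 kg·m².
Thin rod: I_cm = (1/12)ML² = (1/12)(5.3)(0.39)² = 0.067178 kg·m²; centre at d = 0.56 m, so I = I_cm + Md² gives I = 0.067178 + (5.3)(0.56)² = 1.7293 kg·m².
Point mass: I_cm = 0; centre at d = 0.57 m, so I = I_cm + Md² gives I = 0 + (5.1)(0.57)² = 1.657 kg·m².
Total I = 1.5539 + 0.090415 + 1.7293 + 1.657 = 5.0305 kg·m².

5.03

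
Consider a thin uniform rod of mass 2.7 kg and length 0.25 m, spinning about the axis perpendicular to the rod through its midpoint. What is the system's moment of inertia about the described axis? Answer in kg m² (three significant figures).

I_cm = (1/12)ML² = (1/12)(2.7)(0.25)² = 0.014063 kg m²; axis through the centre, so I = 0.014063 kg m².

0.0141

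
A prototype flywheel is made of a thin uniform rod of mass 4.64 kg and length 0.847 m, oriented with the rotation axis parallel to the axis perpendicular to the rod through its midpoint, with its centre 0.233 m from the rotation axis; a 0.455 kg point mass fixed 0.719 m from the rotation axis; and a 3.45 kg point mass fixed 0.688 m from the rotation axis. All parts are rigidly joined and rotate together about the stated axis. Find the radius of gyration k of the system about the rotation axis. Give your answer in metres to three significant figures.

Thin rod: I_cm = (1/12)ML² = (1/12)(4.64)(0.847)² = 0.2774 kg m²; centre at d = 0.233 m, so the parallel axis theorem gives I = 0.2774 + (4.64)(0.233)² = 0.5293 kg m².
Point mass: I_cm = 0; centre at d = 0.719 m, so the parallel axis theorem gives I = 0 + (0.455)(0.719)² = 0.23522 kg m².
Point mass: I_cm = 0; centre at d = 0.688 m, so the parallel axis theorem gives I = 0 + (3.45)(0.688)² = 1.633 kg m².
Total I = 2.3976 kg m²; total mass M = 8.545 kg.
k = √(I/M) = √(2.3976/8.545) = 0.5297 m.

0.530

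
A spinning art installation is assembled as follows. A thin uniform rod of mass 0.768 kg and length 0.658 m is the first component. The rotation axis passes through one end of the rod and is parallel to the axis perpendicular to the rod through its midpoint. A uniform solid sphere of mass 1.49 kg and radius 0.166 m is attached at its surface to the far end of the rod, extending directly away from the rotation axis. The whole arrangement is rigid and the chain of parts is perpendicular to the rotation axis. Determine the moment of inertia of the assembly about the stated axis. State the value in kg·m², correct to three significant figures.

Thin rod: I_cm = (1/12)ML² = (1/12)(0.768)(0.658)² = 0.02771 kg·m²; centre at d = 0.329 m, so I = I_cm + Md² gives I = 0.02771 + (0.768)(0.329)² = 0.11084 kg·m².
Solid sphere: I_cm = (2/5)MR² = (2/5)(1.49)(0.166)² = 0.016423 kg·m²; centre at d = 0.329 + 0.329 + 0.166 = 0.824 m, so I = I_cm + Md² gives I = 0.016423 + (1.49)(0.824)² = 1.0281 kg·m².
Total I = 0.11084 + 1.0281 = 1.1389 kg·m².

1.14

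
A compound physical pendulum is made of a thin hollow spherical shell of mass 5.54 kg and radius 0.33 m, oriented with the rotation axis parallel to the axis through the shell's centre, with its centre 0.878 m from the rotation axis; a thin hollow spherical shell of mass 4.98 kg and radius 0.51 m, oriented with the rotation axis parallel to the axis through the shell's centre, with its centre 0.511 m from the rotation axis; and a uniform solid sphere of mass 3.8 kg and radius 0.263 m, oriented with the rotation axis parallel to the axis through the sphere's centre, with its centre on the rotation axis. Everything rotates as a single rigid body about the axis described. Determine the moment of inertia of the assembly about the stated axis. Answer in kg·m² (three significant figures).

6.94

Spherical shell: I_cm = (2/3)MR² = (2/3)(5.54)(0.33)² = 0.4022 kg·m²; centre at d = 0.878 m, so I = I_cm + Md² gives I = 0.4022 + (5.54)(0.878)² = 4.6729 kg·m².
Spherical shell: I_cm = (2/3)MR² = (2/3)(4.98)(0.51)² = 0.86353 kg·m²; centre at d = 0.511 m, so I = I_cm + Md² gives I = 0.86353 + (4.98)(0.511)² = 2.1639 kg·m².
Solid sphere: I_cm = (2/5)MR² = (2/5)(3.8)(0.263)² = 0.10514 kg·m²; axis through the centre, so I = 0.10514 kg·m².
Total I = 4.6729 + 2.1639 + 0.10514 = 6.942 kg·m².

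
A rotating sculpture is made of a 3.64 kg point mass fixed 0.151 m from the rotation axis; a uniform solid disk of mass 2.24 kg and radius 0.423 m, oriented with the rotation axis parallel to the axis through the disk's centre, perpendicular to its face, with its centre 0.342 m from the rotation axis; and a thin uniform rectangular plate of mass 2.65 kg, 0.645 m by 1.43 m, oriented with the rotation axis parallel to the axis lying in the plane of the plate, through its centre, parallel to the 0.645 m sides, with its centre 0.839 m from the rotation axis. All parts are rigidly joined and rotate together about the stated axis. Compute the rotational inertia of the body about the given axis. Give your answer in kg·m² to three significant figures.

2.86

Point mass: I_cm = 0; centre at d = 0.151 m, so I = I_cm + Md² gives I = 0 + (3.64)(0.151)² = 0.082996 kg·m².
Solid disk: I_cm = (1/2)MR² = (1/2)(2.24)(0.423)² = 0.2004 kg·m²; centre at d = 0.342 m, so I = I_cm + Md² gives I = 0.2004 + (2.24)(0.342)² = 0.4624 kg·m².
Rectangular plate: I_cm = (1/12)Mb² = (1/12)(2.65)(1.43)² = 0.45158 kg·m²; centre at d = 0.839 m, so I = I_cm + Md² gives I = 0.45158 + (2.65)(0.839)² = 2.317 kg·m².
Total I = 0.082996 + 0.4624 + 2.317 = 2.8624 kg·m².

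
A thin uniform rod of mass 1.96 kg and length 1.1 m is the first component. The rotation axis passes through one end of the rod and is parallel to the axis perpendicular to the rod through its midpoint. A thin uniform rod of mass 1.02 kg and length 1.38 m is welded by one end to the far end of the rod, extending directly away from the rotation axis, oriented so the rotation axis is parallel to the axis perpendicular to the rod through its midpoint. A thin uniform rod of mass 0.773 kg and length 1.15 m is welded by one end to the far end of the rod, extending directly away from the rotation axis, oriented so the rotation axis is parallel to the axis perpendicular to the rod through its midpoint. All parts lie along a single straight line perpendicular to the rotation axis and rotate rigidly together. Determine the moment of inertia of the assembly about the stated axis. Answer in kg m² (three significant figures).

11.5

Thin rod: I_cm = (1/12)ML² = (1/12)(1.96)(1.1)² = 0.19763 kg m²; centre at d = 0.55 m, so the parallel axis theorem gives I = 0.19763 + (1.96)(0.55)² = 0.79053 kg m².
Thin rod: I_cm = (1/12)ML² = (1/12)(1.02)(1.38)² = 0.16187 kg m²; centre at d = 0.55 + 0.55 + 0.69 = 1.79 m, so the parallel axis theorem gives I = 0.16187 + (1.02)(1.79)² = 3.4301 kg m².
Thin rod: I_cm = (1/12)ML² = (1/12)(0.773)(1.15)² = 0.085191 kg m²; centre at d = 0.55 + 0.55 + 0.69 + 0.69 + 0.575 = 3.055 m, so the parallel axis theorem gives I = 0.085191 + (0.773)(3.055)² = 7.2996 kg m².
Total I = 0.79053 + 3.4301 + 7.2996 = 11.52 kg m².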